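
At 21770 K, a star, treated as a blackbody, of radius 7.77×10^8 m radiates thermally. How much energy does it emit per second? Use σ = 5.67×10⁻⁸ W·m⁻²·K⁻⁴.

A = 4πr² = 4π × (7.77×10^8)² = 7.59×10^18 m².
P = σAT⁴ = 5.67×10⁻⁸ × 7.59×10^18 × (21770)⁴ = 5.67×10⁻⁸ × 7.59×10^18 × 2.25×10^17.
P = 9.66×10^28 W.

P ≈ 9.66×10^28 W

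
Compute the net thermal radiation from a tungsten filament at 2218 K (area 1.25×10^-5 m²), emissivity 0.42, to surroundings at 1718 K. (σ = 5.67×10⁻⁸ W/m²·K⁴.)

Q = εσA(T⁴ − T_s⁴). T⁴ − T_s⁴ = (2218)⁴ − (1718)⁴ = 2.42×10^13 − 8.71×10^12 = 1.55×10^13 K⁴.
Q = 0.42 × 5.67×10⁻⁸ × 1.25×10^-5 × 1.55×10^13 = 4.61 W.

Q ≈ 4.61 W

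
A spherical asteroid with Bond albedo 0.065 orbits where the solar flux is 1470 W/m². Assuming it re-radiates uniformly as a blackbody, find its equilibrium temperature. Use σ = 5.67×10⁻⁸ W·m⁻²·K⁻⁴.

T ≈ 279 K

Power absorbed = (1−a)S·πR²; power emitted = 4πR²σT⁴. Equating and cancelling πR²:
T = ((1−a)S / 4σ)^(1/4) = (1370 / (4 × 5.67×10⁻⁸))^(1/4) = (6.06×10^9)^(1/4).
T = 279 K.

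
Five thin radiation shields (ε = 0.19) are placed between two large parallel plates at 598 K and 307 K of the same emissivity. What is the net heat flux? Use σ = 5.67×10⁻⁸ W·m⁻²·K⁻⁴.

q ≈ 118 W/m²

Each of the 6 gaps contributes resistance (2/ε − 1) = 2/0.19 − 1 = 9.526; total = 57.16.
q = σ(T₁⁴ − T₂⁴) / 57.16 = 5.67×10⁻⁸ × 1.19×10^11 / 57.16 = 118 W/m².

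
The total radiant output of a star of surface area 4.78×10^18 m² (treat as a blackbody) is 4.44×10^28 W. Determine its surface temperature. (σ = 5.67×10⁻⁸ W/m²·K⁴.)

T ≈ 20100 K

From P = σAT⁴, T = (P / σA)^(1/4) = (4.44×10^28 / (5.67×10⁻⁸ × 4.78×10^18))^(1/4).
T = (1.64×10^17)^(1/4) = 20100 K.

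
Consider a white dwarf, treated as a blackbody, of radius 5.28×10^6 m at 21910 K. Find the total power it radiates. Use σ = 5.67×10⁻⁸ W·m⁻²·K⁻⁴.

P ≈ 4.58×10^24 W

A = 4πr² = 4π × (5.28×10^6)² = 3.50×10^14 m².
P = σAT⁴ = 5.67×10⁻⁸ × 3.50×10^14 × (21910)⁴ = 5.67×10⁻⁸ × 3.50×10^14 × 2.30×10^17.
P = 4.58×10^24 W.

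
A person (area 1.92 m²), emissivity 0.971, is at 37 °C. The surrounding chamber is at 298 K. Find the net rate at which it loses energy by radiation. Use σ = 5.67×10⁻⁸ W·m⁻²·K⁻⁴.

Q ≈ 143 W

Convert: 37 °C = 310 K.
Q = εσA(T⁴ − T_s⁴). T⁴ − T_s⁴ = (310)⁴ − (298)⁴ = 9.24×10^9 − 7.89×10^9 = 1.35×10^9 K⁴.
Q = 0.971 × 5.67×10⁻⁸ × 1.92 × 1.35×10^9 = 143 W.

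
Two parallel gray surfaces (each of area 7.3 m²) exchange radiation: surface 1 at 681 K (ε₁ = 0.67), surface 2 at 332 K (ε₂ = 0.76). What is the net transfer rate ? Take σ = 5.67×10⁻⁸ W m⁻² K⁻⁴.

For two large parallel gray plates, q = σ(T₁⁴ − T₂⁴) / (1/ε₁ + 1/ε₂ − 1).
1/ε₁ + 1/ε₂ − 1 = 1/0.67 + 1/0.76 − 1 = 1.808.
T₁⁴ − T₂⁴ = 2.15×10^11 − 1.21×10^10 = 2.03×10^11 K⁴.
q = 5.67×10⁻⁸ × 2.03×10^11 / 1.808 = 6360 W/m².
Q = q·A = 6360 × 7.3 = 46400 W.

Q ≈ 46400 W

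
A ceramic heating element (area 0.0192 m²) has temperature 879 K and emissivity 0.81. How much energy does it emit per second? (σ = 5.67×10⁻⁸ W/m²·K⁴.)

Stefan–Boltzmann: P = εσAT⁴ = 0.81 × 5.67×10⁻⁸ × 0.0192 × (879)⁴ = 0.81 × 5.67×10⁻⁸ × 0.0192 × 5.97×10^11.
P = 526 W.

P ≈ 526 W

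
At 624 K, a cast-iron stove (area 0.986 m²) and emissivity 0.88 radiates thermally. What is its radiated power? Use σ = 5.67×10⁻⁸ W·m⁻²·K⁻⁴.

P ≈ 7460 W

Stefan–Boltzmann: P = εσAT⁴ = 0.88 × 5.67×10⁻⁸ × 0.986 × (624)⁴ = 0.88 × 5.67×10⁻⁸ × 0.986 × 1.52×10^11.
P = 7460 W.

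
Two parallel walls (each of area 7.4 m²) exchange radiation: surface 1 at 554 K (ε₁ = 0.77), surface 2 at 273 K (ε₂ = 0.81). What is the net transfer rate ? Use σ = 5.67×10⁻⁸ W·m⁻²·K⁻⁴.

Q ≈ 24300 W

For two large parallel gray plates, q = σ(T₁⁴ − T₂⁴) / (1/ε₁ + 1/ε₂ − 1).
1/ε₁ + 1/ε₂ − 1 = 1/0.77 + 1/0.81 − 1 = 1.533.
T₁⁴ − T₂⁴ = 9.42×10^10 − 5.55×10^9 = 8.86×10^10 K⁴.
q = 5.67×10⁻⁸ × 8.86×10^10 / 1.533 = 3280 W/m².
Q = q·A = 3280 × 7.4 = 24300 W.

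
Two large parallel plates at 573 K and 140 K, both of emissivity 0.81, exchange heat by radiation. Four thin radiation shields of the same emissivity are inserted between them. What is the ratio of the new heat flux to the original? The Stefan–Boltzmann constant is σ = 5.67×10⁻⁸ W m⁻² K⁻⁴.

ratio ≈ 0.200

With N identical shields there are N+1 = 5 gaps in series, each with the same radiative resistance, so the flux falls to 1/(N+1) of its unshielded value.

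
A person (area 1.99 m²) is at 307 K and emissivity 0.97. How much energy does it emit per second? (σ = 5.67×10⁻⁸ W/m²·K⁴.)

P = εσAT⁴ = 0.97 × 5.67×10⁻⁸ × 1.99 × (307)⁴ = 0.97 × 5.67×10⁻⁸ × 1.99 × 8.88×10^9.
P = 972 W.

P ≈ 972 W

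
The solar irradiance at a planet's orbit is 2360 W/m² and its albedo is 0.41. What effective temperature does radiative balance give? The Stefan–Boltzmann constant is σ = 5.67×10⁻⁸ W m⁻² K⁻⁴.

Power absorbed = (1−a)S·πR²; power emitted = 4πR²σT⁴. Equating and cancelling πR²:
T = ((1−a)S / 4σ)^(1/4) = (1390 / (4 × 5.67×10⁻⁸))^(1/4) = (6.14×10^9)^(1/4).
T = 280 K.

T ≈ 280 K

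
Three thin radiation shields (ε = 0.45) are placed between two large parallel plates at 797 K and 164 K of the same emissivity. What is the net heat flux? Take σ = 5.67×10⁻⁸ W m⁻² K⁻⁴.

q ≈ 1660 W/m²

Each of the 4 gaps contributes resistance (2/ε − 1) = 2/0.45 − 1 = 3.444; total = 13.78.
q = σ(T₁⁴ − T₂⁴) / 13.78 = 5.67×10⁻⁸ × 4.03×10^11 / 13.78 = 1660 W/m².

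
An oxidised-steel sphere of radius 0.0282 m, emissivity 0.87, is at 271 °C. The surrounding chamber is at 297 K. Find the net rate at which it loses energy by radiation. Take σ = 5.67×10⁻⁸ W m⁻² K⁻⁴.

A = 4πr² = 4π × (0.0282)² = 9.99×10^-3 m².
Convert: 271 °C = 544 K.
Q = εσA(T⁴ − T_s⁴). T⁴ − T_s⁴ = (544)⁴ − (297)⁴ = 8.76×10^10 − 7.78×10^9 = 7.98×10^10 K⁴.
Q = 0.87 × 5.67×10⁻⁸ × 9.99×10^-3 × 7.98×10^10 = 39.3 W.

Q ≈ 39.3 W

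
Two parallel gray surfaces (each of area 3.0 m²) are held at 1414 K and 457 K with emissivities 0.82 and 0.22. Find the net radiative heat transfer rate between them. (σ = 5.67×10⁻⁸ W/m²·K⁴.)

For two large parallel gray plates, q = σ(T₁⁴ − T₂⁴) / (1/ε₁ + 1/ε₂ − 1).
1/ε₁ + 1/ε₂ − 1 = 1/0.82 + 1/0.22 − 1 = 4.765.
T₁⁴ − T₂⁴ = 4.00×10^12 − 4.36×10^10 = 3.95×10^12 K⁴.
q = 5.67×10⁻⁸ × 3.95×10^12 / 4.765 = 47000 W/m².
Q = q·A = 47000 × 3.0 = 1.41×10^5 W.

Q ≈ 1.41×10^5 W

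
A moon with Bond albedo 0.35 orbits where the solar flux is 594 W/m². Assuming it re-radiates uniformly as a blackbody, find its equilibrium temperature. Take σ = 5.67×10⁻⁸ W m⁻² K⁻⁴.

Power absorbed = (1−a)S·πR²; power emitted = 4πR²σT⁴. Equating and cancelling πR²:
T = ((1−a)S / 4σ)^(1/4) = (386 / (4 × 5.67×10⁻⁸))^(1/4) = (1.70×10^9)^(1/4).
T = 203 K.

T ≈ 203 K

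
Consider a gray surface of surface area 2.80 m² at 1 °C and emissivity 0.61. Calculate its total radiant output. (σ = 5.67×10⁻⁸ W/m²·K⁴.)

P ≈ 546 W

1 °C = 274 K.
Stefan–Boltzmann: P = εσAT⁴ = 0.61 × 5.67×10⁻⁸ × 2.80 × (274)⁴ = 0.61 × 5.67×10⁻⁸ × 2.80 × 5.64×10^9.
P = 546 W.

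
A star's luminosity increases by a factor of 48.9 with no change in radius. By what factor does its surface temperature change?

factor ≈ 2.64

P ∝ T⁴ ⇒ T ∝ P^(1/4), so T scales by (48.9)^(1/4) = 2.64.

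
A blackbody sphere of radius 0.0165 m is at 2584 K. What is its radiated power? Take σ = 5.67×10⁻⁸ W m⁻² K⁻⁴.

P ≈ 8650 W

A = 4πr² = 4π × (0.0165)² = 3.42×10^-3 m².
P = σAT⁴ = 5.67×10⁻⁸ × 3.42×10^-3 × (2584)⁴ = 5.67×10⁻⁸ × 3.42×10^-3 × 4.46×10^13.
P = 8650 W.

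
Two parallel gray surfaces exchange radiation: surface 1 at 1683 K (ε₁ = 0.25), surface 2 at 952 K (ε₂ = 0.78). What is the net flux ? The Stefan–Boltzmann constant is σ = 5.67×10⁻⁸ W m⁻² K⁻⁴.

q ≈ 95400 W/m²

For two large parallel gray plates, q = σ(T₁⁴ − T₂⁴) / (1/ε₁ + 1/ε₂ − 1).
1/ε₁ + 1/ε₂ − 1 = 1/0.25 + 1/0.78 − 1 = 4.282.
T₁⁴ − T₂⁴ = 8.02×10^12 − 8.21×10^11 = 7.20×10^12 K⁴.
q = 5.67×10⁻⁸ × 7.20×10^12 / 4.282 = 95400 W/m².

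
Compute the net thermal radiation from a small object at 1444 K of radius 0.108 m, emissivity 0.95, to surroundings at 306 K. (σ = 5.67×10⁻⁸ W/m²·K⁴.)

A = 4πr² = 4π × (0.108)² = 0.147 m².
Q = εσA(T⁴ − T_s⁴). T⁴ − T_s⁴ = (1444)⁴ − (306)⁴ = 4.35×10^12 − 8.77×10^9 = 4.34×10^12 K⁴.
Q = 0.95 × 5.67×10⁻⁸ × 0.147 × 4.34×10^12 = 34300 W.

Q ≈ 34300 W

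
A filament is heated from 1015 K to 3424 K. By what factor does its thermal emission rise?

P ∝ T⁴, so the ratio is (3424/1015)⁴ = (3.373)⁴ = 130.

ratio ≈ 130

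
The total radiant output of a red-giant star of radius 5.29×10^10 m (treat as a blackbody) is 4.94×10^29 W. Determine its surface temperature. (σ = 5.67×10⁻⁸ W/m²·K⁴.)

A = 4πr² = 4π × (5.29×10^10)² = 3.52×10^22 m².
From P = σAT⁴, T = (P / σA)^(1/4) = (4.94×10^29 / (5.67×10⁻⁸ × 3.52×10^22))^(1/4).
T = (2.48×10^14)^(1/4) = 3970 K.

T ≈ 3970 K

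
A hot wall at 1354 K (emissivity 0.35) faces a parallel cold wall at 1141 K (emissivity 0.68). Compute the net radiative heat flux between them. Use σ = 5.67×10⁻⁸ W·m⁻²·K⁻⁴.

q ≈ 28400 W/m²

For two large parallel gray plates, q = σ(T₁⁴ − T₂⁴) / (1/ε₁ + 1/ε₂ − 1).
1/ε₁ + 1/ε₂ − 1 = 1/0.35 + 1/0.68 − 1 = 3.328.
T₁⁴ − T₂⁴ = 3.36×10^12 − 1.69×10^12 = 1.67×10^12 K⁴.
q = 5.67×10⁻⁸ × 1.67×10^12 / 3.328 = 28400 W/m².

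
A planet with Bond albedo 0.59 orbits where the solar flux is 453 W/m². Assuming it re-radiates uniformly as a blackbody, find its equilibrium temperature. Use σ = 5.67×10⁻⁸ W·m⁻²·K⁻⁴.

Power absorbed = (1−a)S·πR²; power emitted = 4πR²σT⁴. Equating and cancelling πR²:
T = ((1−a)S / 4σ)^(1/4) = (186 / (4 × 5.67×10⁻⁸))^(1/4) = (8.19×10^8)^(1/4).
T = 169 K.

T ≈ 169 K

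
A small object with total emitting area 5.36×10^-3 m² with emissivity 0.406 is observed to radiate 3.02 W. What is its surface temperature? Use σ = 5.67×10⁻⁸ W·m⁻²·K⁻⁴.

From P = εσAT⁴, T = (P / εσA)^(1/4) = (3.02 / (0.406 × 5.67×10⁻⁸ × 5.36×10^-3))^(1/4).
T = (2.45×10^10)^(1/4) = 396 K.

T ≈ 396 K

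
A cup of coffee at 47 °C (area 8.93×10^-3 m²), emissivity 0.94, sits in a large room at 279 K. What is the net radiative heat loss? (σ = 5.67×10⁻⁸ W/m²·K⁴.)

Q ≈ 2.11 W

Convert: 47 °C = 320 K.
Q = εσA(T⁴ − T_s⁴). T⁴ − T_s⁴ = (320)⁴ − (279)⁴ = 1.05×10^10 − 6.06×10^9 = 4.43×10^9 K⁴.
Q = 0.94 × 5.67×10⁻⁸ × 8.93×10^-3 × 4.43×10^9 = 2.11 W.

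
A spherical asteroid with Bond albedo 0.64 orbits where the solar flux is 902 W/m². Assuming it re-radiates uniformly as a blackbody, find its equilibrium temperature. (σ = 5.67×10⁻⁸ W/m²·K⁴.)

Power absorbed = (1−a)S·πR²; power emitted = 4πR²σT⁴. Equating and cancelling πR²:
T = ((1−a)S / 4σ)^(1/4) = (325 / (4 × 5.67×10⁻⁸))^(1/4) = (1.43×10^9)^(1/4).
T = 195 K.

T ≈ 195 K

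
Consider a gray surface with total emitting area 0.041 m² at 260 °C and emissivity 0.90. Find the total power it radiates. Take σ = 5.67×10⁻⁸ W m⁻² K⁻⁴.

P ≈ 169 W

260 °C = 533 K.
Stefan–Boltzmann: P = εσAT⁴ = 0.90 × 5.67×10⁻⁸ × 0.0410 × (533)⁴ = 0.90 × 5.67×10⁻⁸ × 0.0410 × 8.07×10^10.
P = 169 W.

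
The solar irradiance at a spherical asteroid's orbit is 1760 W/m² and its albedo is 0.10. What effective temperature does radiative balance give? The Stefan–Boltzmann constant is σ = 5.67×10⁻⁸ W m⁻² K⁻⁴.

Power absorbed = (1−a)S·πR²; power emitted = 4πR²σT⁴. Equating and cancelling πR²:
T = ((1−a)S / 4σ)^(1/4) = (1580 / (4 × 5.67×10⁻⁸))^(1/4) = (6.98×10^9)^(1/4).
T = 289 K.

T ≈ 289 K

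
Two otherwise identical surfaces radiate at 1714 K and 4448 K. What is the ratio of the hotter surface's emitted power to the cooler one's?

ratio ≈ 45.4

P ∝ T⁴, so the ratio is (4448/1714)⁴ = (2.595)⁴ = 45.4.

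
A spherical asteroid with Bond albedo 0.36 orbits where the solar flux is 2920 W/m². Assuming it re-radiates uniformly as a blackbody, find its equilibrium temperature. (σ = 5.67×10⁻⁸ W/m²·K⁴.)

T ≈ 301 K

Power absorbed = (1−a)S·πR²; power emitted = 4πR²σT⁴. Equating and cancelling πR²:
T = ((1−a)S / 4σ)^(1/4) = (1870 / (4 × 5.67×10⁻⁸))^(1/4) = (8.24×10^9)^(1/4).
T = 301 K.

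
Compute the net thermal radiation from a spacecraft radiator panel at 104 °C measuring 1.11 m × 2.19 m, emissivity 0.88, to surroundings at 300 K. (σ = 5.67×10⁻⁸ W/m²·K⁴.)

Q ≈ 1470 W

A = 1.11 × 2.19 = 2.43 m².
Convert: 104 °C = 377 K.
Q = εσA(T⁴ − T_s⁴). T⁴ − T_s⁴ = (377)⁴ − (300)⁴ = 2.02×10^10 − 8.10×10^9 = 1.21×10^10 K⁴.
Q = 0.88 × 5.67×10⁻⁸ × 2.43 × 1.21×10^10 = 1470 W.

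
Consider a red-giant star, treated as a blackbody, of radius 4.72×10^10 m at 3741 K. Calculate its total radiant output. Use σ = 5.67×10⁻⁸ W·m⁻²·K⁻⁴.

P ≈ 3.11×10^29 W

A = 4πr² = 4π × (4.72×10^10)² = 2.80×10^22 m².
P = σAT⁴ = 5.67×10⁻⁸ × 2.80×10^22 × (3741)⁴ = 5.67×10⁻⁸ × 2.80×10^22 × 1.96×10^14.
P = 3.11×10^29 W.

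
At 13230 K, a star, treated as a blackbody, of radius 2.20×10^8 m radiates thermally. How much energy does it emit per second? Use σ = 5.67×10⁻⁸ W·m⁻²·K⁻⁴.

A = 4πr² = 4π × (2.20×10^8)² = 6.08×10^17 m².
P = σAT⁴ = 5.67×10⁻⁸ × 6.08×10^17 × (13230)⁴ = 5.67×10⁻⁸ × 6.08×10^17 × 3.06×10^16.
P = 1.06×10^27 W.

P ≈ 1.06×10^27 W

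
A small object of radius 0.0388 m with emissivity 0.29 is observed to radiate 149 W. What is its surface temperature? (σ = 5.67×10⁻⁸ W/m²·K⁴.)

T ≈ 832 K

A = 4πr² = 4π × (0.0388)² = 0.0189 m².
From P = εσAT⁴, T = (P / εσA)^(1/4) = (149 / (0.29 × 5.67×10⁻⁸ × 0.0189))^(1/4).
T = (4.79×10^11)^(1/4) = 832 K.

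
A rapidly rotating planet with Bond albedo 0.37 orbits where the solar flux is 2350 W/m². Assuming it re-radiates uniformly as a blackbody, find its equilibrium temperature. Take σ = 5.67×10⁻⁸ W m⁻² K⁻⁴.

T ≈ 284 K

Power absorbed = (1−a)S·πR²; power emitted = 4πR²σT⁴. Equating and cancelling πR²:
T = ((1−a)S / 4σ)^(1/4) = (1480 / (4 × 5.67×10⁻⁸))^(1/4) = (6.53×10^9)^(1/4).
T = 284 K.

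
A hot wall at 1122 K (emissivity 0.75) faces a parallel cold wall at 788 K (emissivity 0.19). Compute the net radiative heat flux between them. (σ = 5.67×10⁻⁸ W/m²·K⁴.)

For two large parallel gray plates, q = σ(T₁⁴ − T₂⁴) / (1/ε₁ + 1/ε₂ − 1).
1/ε₁ + 1/ε₂ − 1 = 1/0.75 + 1/0.19 − 1 = 5.596.
T₁⁴ − T₂⁴ = 1.58×10^12 − 3.86×10^11 = 1.20×10^12 K⁴.
q = 5.67×10⁻⁸ × 1.20×10^12 / 5.596 = 12100 W/m².

q ≈ 12100 W/m²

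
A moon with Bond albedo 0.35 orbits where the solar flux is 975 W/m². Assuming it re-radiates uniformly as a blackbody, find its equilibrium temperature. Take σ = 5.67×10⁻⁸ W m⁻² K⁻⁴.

Power absorbed = (1−a)S·πR²; power emitted = 4πR²σT⁴. Equating and cancelling πR²:
T = ((1−a)S / 4σ)^(1/4) = (634 / (4 × 5.67×10⁻⁸))^(1/4) = (2.79×10^9)^(1/4).
T = 230 K.

T ≈ 230 K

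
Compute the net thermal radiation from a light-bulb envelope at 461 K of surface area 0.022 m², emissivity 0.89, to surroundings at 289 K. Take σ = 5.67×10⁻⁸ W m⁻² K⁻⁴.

Q ≈ 42.4 W

Q = εσA(T⁴ − T_s⁴). T⁴ − T_s⁴ = (461)⁴ − (289)⁴ = 4.52×10^10 − 6.98×10^9 = 3.82×10^10 K⁴.
Q = 0.89 × 5.67×10⁻⁸ × 0.0220 × 3.82×10^10 = 42.4 W.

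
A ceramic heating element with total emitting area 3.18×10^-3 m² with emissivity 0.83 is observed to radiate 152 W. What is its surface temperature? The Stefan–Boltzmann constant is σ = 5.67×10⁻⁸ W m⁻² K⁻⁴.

T ≈ 1000 K

From P = εσAT⁴, T = (P / εσA)^(1/4) = (152 / (0.83 × 5.67×10⁻⁸ × 3.18×10^-3))^(1/4).
T = (1.02×10^12)^(1/4) = 1000 K.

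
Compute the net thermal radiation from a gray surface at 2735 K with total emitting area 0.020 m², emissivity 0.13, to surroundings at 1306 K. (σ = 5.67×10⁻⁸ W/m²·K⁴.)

Q ≈ 7820 W

Q = εσA(T⁴ − T_s⁴). T⁴ − T_s⁴ = (2735)⁴ − (1306)⁴ = 5.60×10^13 − 2.91×10^12 = 5.30×10^13 K⁴.
Q = 0.13 × 5.67×10⁻⁸ × 0.0200 × 5.30×10^13 = 7820 W.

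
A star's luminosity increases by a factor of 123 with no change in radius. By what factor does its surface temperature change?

P ∝ T⁴ ⇒ T ∝ P^(1/4), so T scales by (123)^(1/4) = 3.33.

factor ≈ 3.33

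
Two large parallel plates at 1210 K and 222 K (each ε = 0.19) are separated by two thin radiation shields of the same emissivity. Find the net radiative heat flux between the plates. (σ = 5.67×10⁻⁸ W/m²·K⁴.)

Each of the 3 gaps contributes resistance (2/ε − 1) = 2/0.19 − 1 = 9.526; total = 28.58.
q = σ(T₁⁴ − T₂⁴) / 28.58 = 5.67×10⁻⁸ × 2.14×10^12 / 28.58 = 4250 W/m².

q ≈ 4250 W/m²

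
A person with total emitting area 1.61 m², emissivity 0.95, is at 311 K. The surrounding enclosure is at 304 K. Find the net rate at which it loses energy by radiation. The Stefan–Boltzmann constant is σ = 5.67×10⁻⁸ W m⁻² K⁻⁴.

Q ≈ 70.6 W

Q = εσA(T⁴ − T_s⁴). T⁴ − T_s⁴ = (311)⁴ − (304)⁴ = 9.35×10^9 − 8.54×10^9 = 8.14×10^8 K⁴.
Q = 0.95 × 5.67×10⁻⁸ × 1.61 × 8.14×10^8 = 70.6 W.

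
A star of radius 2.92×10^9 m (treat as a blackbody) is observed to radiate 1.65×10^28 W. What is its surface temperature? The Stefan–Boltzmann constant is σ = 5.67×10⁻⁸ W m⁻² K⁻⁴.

A = 4πr² = 4π × (2.92×10^9)² = 1.07×10^20 m².
From P = σAT⁴, T = (P / σA)^(1/4) = (1.65×10^28 / (5.67×10⁻⁸ × 1.07×10^20))^(1/4).
T = (2.72×10^15)^(1/4) = 7220 K.

T ≈ 7220 K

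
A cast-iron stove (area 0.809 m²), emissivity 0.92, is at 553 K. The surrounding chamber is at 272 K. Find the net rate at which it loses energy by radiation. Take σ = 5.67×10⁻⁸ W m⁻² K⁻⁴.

Q = εσA(T⁴ − T_s⁴). T⁴ − T_s⁴ = (553)⁴ − (272)⁴ = 9.35×10^10 − 5.47×10^9 = 8.80×10^10 K⁴.
Q = 0.92 × 5.67×10⁻⁸ × 0.809 × 8.80×10^10 = 3720 W.

Q ≈ 3720 W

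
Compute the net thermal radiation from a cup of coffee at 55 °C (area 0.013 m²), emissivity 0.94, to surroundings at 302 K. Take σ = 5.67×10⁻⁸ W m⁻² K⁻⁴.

Convert: 55 °C = 328 K.
Q = εσA(T⁴ − T_s⁴). T⁴ − T_s⁴ = (328)⁴ − (302)⁴ = 1.16×10^10 − 8.32×10^9 = 3.26×10^9 K⁴.
Q = 0.94 × 5.67×10⁻⁸ × 0.0130 × 3.26×10^9 = 2.26 W.

Q ≈ 2.26 W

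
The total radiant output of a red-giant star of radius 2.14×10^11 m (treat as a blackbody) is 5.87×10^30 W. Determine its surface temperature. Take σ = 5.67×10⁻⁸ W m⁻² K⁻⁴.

T ≈ 3660 K

A = 4πr² = 4π × (2.14×10^11)² = 5.75×10^23 m².
From P = σAT⁴, T = (P / σA)^(1/4) = (5.87×10^30 / (5.67×10⁻⁸ × 5.75×10^23))^(1/4).
T = (1.80×10^14)^(1/4) = 3660 K.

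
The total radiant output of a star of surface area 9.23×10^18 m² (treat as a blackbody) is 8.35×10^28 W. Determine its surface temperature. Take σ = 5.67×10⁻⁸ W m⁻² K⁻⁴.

From P = σAT⁴, T = (P / σA)^(1/4) = (8.35×10^28 / (5.67×10⁻⁸ × 9.23×10^18))^(1/4).
T = (1.60×10^17)^(1/4) = 20000 K.

T ≈ 20000 K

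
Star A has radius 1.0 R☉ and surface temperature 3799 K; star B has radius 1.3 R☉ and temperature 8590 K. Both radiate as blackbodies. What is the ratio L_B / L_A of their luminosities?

L = 4πR²σT⁴ ∝ R²T⁴, so L_B/L_A = (1.3/1.0)² × (8590/3799)⁴ = 1.69 × 26.1 = 44.2.

L_B/L_A ≈ 44.2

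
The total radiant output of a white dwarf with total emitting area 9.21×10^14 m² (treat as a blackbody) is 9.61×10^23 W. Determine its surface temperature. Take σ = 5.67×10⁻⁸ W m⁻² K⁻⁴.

T ≈ 11600 K

From P = σAT⁴, T = (P / σA)^(1/4) = (9.61×10^23 / (5.67×10⁻⁸ × 9.21×10^14))^(1/4).
T = (1.84×10^16)^(1/4) = 11600 K.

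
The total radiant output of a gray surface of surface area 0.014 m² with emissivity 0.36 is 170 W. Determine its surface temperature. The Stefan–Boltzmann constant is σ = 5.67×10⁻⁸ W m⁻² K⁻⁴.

From P = εσAT⁴, T = (P / εσA)^(1/4) = (170 / (0.36 × 5.67×10⁻⁸ × 0.0140))^(1/4).
T = (5.95×10^11)^(1/4) = 878 K.

T ≈ 878 K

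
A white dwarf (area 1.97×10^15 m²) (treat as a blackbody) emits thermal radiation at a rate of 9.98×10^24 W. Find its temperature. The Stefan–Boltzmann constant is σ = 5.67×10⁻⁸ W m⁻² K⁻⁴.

T ≈ 17300 K

From P = σAT⁴, T = (P / σA)^(1/4) = (9.98×10^24 / (5.67×10⁻⁸ × 1.97×10^15))^(1/4).
T = (8.93×10^16)^(1/4) = 17300 K.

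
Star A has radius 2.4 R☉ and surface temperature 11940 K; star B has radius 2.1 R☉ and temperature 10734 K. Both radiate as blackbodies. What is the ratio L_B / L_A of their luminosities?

L = 4πR²σT⁴ ∝ R²T⁴, so L_B/L_A = (2.1/2.4)² × (10734/11940)⁴ = 0.766 × 0.653 = 0.500.

L_B/L_A ≈ 0.500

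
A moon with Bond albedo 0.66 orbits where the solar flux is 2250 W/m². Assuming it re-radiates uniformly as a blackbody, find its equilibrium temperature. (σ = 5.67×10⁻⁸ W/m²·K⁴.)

T ≈ 241 K

Power absorbed = (1−a)S·πR²; power emitted = 4πR²σT⁴. Equating and cancelling πR²:
T = ((1−a)S / 4σ)^(1/4) = (765 / (4 × 5.67×10⁻⁸))^(1/4) = (3.37×10^9)^(1/4).
T = 241 K.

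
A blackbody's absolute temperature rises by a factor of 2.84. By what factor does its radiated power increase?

P ∝ T⁴, so the power scales as (2.84)⁴ = 65.1.

factor ≈ 65.1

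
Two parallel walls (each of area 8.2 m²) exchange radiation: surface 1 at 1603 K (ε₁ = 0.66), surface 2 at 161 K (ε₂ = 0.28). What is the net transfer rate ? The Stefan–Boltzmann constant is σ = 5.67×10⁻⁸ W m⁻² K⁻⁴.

For two large parallel gray plates, q = σ(T₁⁴ − T₂⁴) / (1/ε₁ + 1/ε₂ − 1).
1/ε₁ + 1/ε₂ − 1 = 1/0.66 + 1/0.28 − 1 = 4.087.
T₁⁴ − T₂⁴ = 6.60×10^12 − 6.72×10^8 = 6.60×10^12 K⁴.
q = 5.67×10⁻⁸ × 6.60×10^12 / 4.087 = 91600 W/m².
Q = q·A = 91600 × 8.2 = 7.51×10^5 W.

Q ≈ 7.51×10^5 W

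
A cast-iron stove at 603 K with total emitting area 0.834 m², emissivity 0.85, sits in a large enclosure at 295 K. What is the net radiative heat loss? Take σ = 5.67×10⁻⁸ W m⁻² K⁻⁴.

Q = εσA(T⁴ − T_s⁴). T⁴ − T_s⁴ = (603)⁴ − (295)⁴ = 1.32×10^11 − 7.57×10^9 = 1.25×10^11 K⁴.
Q = 0.85 × 5.67×10⁻⁸ × 0.834 × 1.25×10^11 = 5010 W.

Q ≈ 5010 W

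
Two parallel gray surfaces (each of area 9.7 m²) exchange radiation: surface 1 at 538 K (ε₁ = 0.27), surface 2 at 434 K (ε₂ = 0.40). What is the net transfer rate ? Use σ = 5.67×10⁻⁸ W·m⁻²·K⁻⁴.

Q ≈ 5100 W

For two large parallel gray plates, q = σ(T₁⁴ − T₂⁴) / (1/ε₁ + 1/ε₂ − 1).
1/ε₁ + 1/ε₂ − 1 = 1/0.27 + 1/0.40 − 1 = 5.204.
T₁⁴ − T₂⁴ = 8.38×10^10 − 3.55×10^10 = 4.83×10^10 K⁴.
q = 5.67×10⁻⁸ × 4.83×10^10 / 5.204 = 526 W/m².
Q = q·A = 526 × 9.7 = 5100 W.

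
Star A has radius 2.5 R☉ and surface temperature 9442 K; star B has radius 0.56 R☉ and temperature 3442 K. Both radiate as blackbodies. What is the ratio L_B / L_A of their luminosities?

L = 4πR²σT⁴ ∝ R²T⁴, so L_B/L_A = (0.56/2.5)² × (3442/9442)⁴ = 0.0502 × 0.0177 = 8.86×10^-4.

L_B/L_A ≈ 8.86×10^-4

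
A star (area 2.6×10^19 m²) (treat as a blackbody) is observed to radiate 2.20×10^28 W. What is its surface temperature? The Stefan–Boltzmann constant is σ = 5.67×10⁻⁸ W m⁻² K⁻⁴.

T ≈ 11100 K

From P = σAT⁴, T = (P / σA)^(1/4) = (2.20×10^28 / (5.67×10⁻⁸ × 2.60×10^19))^(1/4).
T = (1.49×10^16)^(1/4) = 11100 K.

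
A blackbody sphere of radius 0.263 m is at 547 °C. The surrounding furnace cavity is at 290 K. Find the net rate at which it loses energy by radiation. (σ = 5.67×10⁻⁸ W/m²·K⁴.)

A = 4πr² = 4π × (0.263)² = 0.869 m².
Convert: 547 °C = 820 K.
Q = σA(T⁴ − T_s⁴). T⁴ − T_s⁴ = (820)⁴ − (290)⁴ = 4.52×10^11 − 7.07×10^9 = 4.45×10^11 K⁴.
Q = 5.67×10⁻⁸ × 0.869 × 4.45×10^11 = 21900 W.

Q ≈ 21900 W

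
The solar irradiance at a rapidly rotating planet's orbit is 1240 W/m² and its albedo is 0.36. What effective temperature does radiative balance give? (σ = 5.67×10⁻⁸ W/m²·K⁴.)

Power absorbed = (1−a)S·πR²; power emitted = 4πR²σT⁴. Equating and cancelling πR²:
T = ((1−a)S / 4σ)^(1/4) = (794 / (4 × 5.67×10⁻⁸))^(1/4) = (3.50×10^9)^(1/4).
T = 243 K.

T ≈ 243 K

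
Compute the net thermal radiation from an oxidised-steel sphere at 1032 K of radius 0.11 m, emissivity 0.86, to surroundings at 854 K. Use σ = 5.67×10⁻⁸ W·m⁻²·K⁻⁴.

Q ≈ 4470 W

A = 4πr² = 4π × (0.11)² = 0.152 m².
Q = εσA(T⁴ − T_s⁴). T⁴ − T_s⁴ = (1032)⁴ − (854)⁴ = 1.13×10^12 − 5.32×10^11 = 6.02×10^11 K⁴.
Q = 0.86 × 5.67×10⁻⁸ × 0.152 × 6.02×10^11 = 4470 W.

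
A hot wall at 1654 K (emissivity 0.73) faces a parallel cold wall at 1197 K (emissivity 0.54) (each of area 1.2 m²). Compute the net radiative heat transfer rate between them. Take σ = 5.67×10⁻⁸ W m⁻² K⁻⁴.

Q ≈ 1.66×10^5 W

For two large parallel gray plates, q = σ(T₁⁴ − T₂⁴) / (1/ε₁ + 1/ε₂ − 1).
1/ε₁ + 1/ε₂ − 1 = 1/0.73 + 1/0.54 − 1 = 2.222.
T₁⁴ − T₂⁴ = 7.48×10^12 − 2.05×10^12 = 5.43×10^12 K⁴.
q = 5.67×10⁻⁸ × 5.43×10^12 / 2.222 = 1.39×10^5 W/m².
Q = q·A = 1.39×10^5 × 1.2 = 1.66×10^5 W.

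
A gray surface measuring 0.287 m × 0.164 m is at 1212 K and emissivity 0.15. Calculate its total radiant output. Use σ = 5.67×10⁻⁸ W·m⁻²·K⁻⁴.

A = 0.287 × 0.164 = 0.0471 m².
P = εσAT⁴ = 0.15 × 5.67×10⁻⁸ × 0.0471 × (1212)⁴ = 0.15 × 5.67×10⁻⁸ × 0.0471 × 2.16×10^12.
P = 864 W.

P ≈ 864 W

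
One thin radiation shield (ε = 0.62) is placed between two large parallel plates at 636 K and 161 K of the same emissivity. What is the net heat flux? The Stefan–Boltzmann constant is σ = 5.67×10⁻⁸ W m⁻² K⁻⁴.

Each of the 2 gaps contributes resistance (2/ε − 1) = 2/0.62 − 1 = 2.226; total = 4.452.
q = σ(T₁⁴ − T₂⁴) / 4.452 = 5.67×10⁻⁸ × 1.63×10^11 / 4.452 = 2080 W/m².

q ≈ 2080 W/m²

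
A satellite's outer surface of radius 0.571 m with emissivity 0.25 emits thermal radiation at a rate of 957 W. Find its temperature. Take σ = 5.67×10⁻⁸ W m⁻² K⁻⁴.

T ≈ 358 K

A = 4πr² = 4π × (0.571)² = 4.10 m².
From P = εσAT⁴, T = (P / εσA)^(1/4) = (957 / (0.25 × 5.67×10⁻⁸ × 4.10))^(1/4).
T = (1.65×10^10)^(1/4) = 358 K.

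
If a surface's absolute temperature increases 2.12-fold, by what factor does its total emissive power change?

P ∝ T⁴, so the power scales as (2.12)⁴ = 20.2.

factor ≈ 20.2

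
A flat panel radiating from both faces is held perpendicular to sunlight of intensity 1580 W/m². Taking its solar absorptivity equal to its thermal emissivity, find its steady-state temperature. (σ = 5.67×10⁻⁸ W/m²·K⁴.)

Absorbed flux αS = emitted flux 2εσT⁴ per unit area; with α = ε this gives T = (S/2σ)^(1/4).
T = (1580 / (2 × 5.67×10⁻⁸))^(1/4) = (1.39×10^10)^(1/4).
T = 344 K.

T ≈ 344 K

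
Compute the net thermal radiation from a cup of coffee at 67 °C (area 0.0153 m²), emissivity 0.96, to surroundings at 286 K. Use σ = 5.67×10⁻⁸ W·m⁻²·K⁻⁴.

Q ≈ 5.56 W

Convert: 67 °C = 340 K.
Q = εσA(T⁴ − T_s⁴). T⁴ − T_s⁴ = (340)⁴ − (286)⁴ = 1.34×10^10 − 6.69×10^9 = 6.67×10^9 K⁴.
Q = 0.96 × 5.67×10⁻⁸ × 0.0153 × 6.67×10^9 = 5.56 W.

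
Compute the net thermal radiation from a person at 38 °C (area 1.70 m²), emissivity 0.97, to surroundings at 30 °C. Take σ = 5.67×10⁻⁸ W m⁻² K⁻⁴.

Q ≈ 86.6 W

Convert: 38 °C = 311 K; 30 °C = 303 K.
Q = εσA(T⁴ − T_s⁴). T⁴ − T_s⁴ = (311)⁴ − (303)⁴ = 9.35×10^9 − 8.43×10^9 = 9.26×10^8 K⁴.
Q = 0.97 × 5.67×10⁻⁸ × 1.70 × 9.26×10^8 = 86.6 W.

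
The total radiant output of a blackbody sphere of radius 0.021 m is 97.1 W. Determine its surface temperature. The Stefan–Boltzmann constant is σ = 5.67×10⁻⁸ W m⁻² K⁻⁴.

T ≈ 746 K

A = 4πr² = 4π × (0.021)² = 5.54×10^-3 m².
From P = σAT⁴, T = (P / σA)^(1/4) = (97.1 / (5.67×10⁻⁸ × 5.54×10^-3))^(1/4).
T = (3.09×10^11)^(1/4) = 746 K.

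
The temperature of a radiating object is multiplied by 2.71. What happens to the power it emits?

factor ≈ 53.9

P ∝ T⁴, so the power scales as (2.71)⁴ = 53.9.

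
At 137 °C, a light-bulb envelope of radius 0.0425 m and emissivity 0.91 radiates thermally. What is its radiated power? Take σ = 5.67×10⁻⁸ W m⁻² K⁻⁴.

P ≈ 33.1 W

A = 4πr² = 4π × (0.0425)² = 0.0227 m².
137 °C = 410 K.
Stefan–Boltzmann: P = εσAT⁴ = 0.91 × 5.67×10⁻⁸ × 0.0227 × (410)⁴ = 0.91 × 5.67×10⁻⁸ × 0.0227 × 2.83×10^10.
P = 33.1 W.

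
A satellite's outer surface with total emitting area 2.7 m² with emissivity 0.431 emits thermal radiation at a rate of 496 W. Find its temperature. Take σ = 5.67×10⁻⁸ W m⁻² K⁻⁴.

From P = εσAT⁴, T = (P / εσA)^(1/4) = (496 / (0.431 × 5.67×10⁻⁸ × 2.70))^(1/4).
T = (7.52×10^9)^(1/4) = 294 K.

T ≈ 294 K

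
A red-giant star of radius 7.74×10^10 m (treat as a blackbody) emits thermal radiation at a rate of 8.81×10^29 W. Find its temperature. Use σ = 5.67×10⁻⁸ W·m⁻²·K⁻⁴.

T ≈ 3790 K

A = 4πr² = 4π × (7.74×10^10)² = 7.53×10^22 m².
From P = σAT⁴, T = (P / σA)^(1/4) = (8.81×10^29 / (5.67×10⁻⁸ × 7.53×10^22))^(1/4).
T = (2.06×10^14)^(1/4) = 3790 K.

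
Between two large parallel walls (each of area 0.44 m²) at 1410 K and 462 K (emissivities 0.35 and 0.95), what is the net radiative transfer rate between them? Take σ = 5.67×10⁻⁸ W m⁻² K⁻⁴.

Q ≈ 33500 W

For two large parallel gray plates, q = σ(T₁⁴ − T₂⁴) / (1/ε₁ + 1/ε₂ − 1).
1/ε₁ + 1/ε₂ − 1 = 1/0.35 + 1/0.95 − 1 = 2.910.
T₁⁴ − T₂⁴ = 3.95×10^12 − 4.56×10^10 = 3.91×10^12 K⁴.
q = 5.67×10⁻⁸ × 3.91×10^12 / 2.910 = 76100 W/m².
Q = q·A = 76100 × 0.44 = 33500 W.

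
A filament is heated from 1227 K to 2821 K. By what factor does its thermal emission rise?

ratio ≈ 27.9

P ∝ T⁴, so the ratio is (2821/1227)⁴ = (2.299)⁴ = 27.9.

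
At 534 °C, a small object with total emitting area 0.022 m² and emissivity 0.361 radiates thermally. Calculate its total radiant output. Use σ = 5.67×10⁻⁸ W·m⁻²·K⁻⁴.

534 °C = 807 K.
P = εσAT⁴ = 0.361 × 5.67×10⁻⁸ × 0.0220 × (807)⁴ = 0.361 × 5.67×10⁻⁸ × 0.0220 × 4.24×10^11.
P = 191 W.

P ≈ 191 W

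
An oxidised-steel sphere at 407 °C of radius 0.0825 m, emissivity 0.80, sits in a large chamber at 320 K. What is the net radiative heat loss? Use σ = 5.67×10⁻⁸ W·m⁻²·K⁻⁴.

Q ≈ 789 W

A = 4πr² = 4π × (0.0825)² = 0.0855 m².
Convert: 407 °C = 680 K.
Q = εσA(T⁴ − T_s⁴). T⁴ − T_s⁴ = (680)⁴ − (320)⁴ = 2.14×10^11 − 1.05×10^10 = 2.03×10^11 K⁴.
Q = 0.80 × 5.67×10⁻⁸ × 0.0855 × 2.03×10^11 = 789 W.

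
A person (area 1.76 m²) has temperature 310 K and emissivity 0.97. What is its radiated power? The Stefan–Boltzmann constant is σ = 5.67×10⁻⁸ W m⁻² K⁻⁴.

P ≈ 894 W

P = εσAT⁴ = 0.97 × 5.67×10⁻⁸ × 1.76 × (310)⁴ = 0.97 × 5.67×10⁻⁸ × 1.76 × 9.24×10^9.
P = 894 W.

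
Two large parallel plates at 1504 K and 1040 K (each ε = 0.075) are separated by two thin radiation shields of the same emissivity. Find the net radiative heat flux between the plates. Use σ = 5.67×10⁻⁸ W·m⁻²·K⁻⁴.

q ≈ 2910 W/m²

Each of the 3 gaps contributes resistance (2/ε − 1) = 2/0.075 − 1 = 25.67; total = 77.00.
q = σ(T₁⁴ − T₂⁴) / 77.00 = 5.67×10⁻⁸ × 3.95×10^12 / 77.00 = 2910 W/m².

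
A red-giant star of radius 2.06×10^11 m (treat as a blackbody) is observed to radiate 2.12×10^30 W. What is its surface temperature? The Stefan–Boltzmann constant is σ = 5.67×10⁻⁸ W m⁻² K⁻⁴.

T ≈ 2890 K

A = 4πr² = 4π × (2.06×10^11)² = 5.33×10^23 m².
From P = σAT⁴, T = (P / σA)^(1/4) = (2.12×10^30 / (5.67×10⁻⁸ × 5.33×10^23))^(1/4).
T = (7.01×10^13)^(1/4) = 2890 K.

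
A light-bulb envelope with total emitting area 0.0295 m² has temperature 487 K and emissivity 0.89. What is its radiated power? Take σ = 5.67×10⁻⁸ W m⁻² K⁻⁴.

Stefan–Boltzmann: P = εσAT⁴ = 0.89 × 5.67×10⁻⁸ × 0.0295 × (487)⁴ = 0.89 × 5.67×10⁻⁸ × 0.0295 × 5.62×10^10.
P = 83.7 W.

P ≈ 83.7 W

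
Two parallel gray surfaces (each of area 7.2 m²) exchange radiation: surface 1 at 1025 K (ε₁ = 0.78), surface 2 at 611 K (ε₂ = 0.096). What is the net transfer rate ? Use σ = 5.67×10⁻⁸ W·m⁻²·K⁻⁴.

Q ≈ 36800 W

For two large parallel gray plates, q = σ(T₁⁴ − T₂⁴) / (1/ε₁ + 1/ε₂ − 1).
1/ε₁ + 1/ε₂ − 1 = 1/0.78 + 1/0.096 − 1 = 10.70.
T₁⁴ − T₂⁴ = 1.10×10^12 − 1.39×10^11 = 9.64×10^11 K⁴.
q = 5.67×10⁻⁸ × 9.64×10^11 / 10.70 = 5110 W/m².
Q = q·A = 5110 × 7.2 = 36800 W.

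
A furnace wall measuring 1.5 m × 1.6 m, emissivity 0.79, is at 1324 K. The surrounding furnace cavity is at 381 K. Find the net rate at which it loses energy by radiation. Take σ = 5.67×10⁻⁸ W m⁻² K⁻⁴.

Q ≈ 3.28×10^5 W

A = 1.5 × 1.6 = 2.40 m².
Q = εσA(T⁴ − T_s⁴). T⁴ − T_s⁴ = (1324)⁴ − (381)⁴ = 3.07×10^12 − 2.11×10^10 = 3.05×10^12 K⁴.
Q = 0.79 × 5.67×10⁻⁸ × 2.40 × 3.05×10^12 = 3.28×10^5 W.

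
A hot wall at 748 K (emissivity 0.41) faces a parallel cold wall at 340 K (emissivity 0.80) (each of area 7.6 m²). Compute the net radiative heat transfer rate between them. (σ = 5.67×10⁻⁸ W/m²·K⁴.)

Q ≈ 48000 W

For two large parallel gray plates, q = σ(T₁⁴ − T₂⁴) / (1/ε₁ + 1/ε₂ − 1).
1/ε₁ + 1/ε₂ − 1 = 1/0.41 + 1/0.80 − 1 = 2.689.
T₁⁴ − T₂⁴ = 3.13×10^11 − 1.34×10^10 = 3.00×10^11 K⁴.
q = 5.67×10⁻⁸ × 3.00×10^11 / 2.689 = 6320 W/m².
Q = q·A = 6320 × 7.6 = 48000 W.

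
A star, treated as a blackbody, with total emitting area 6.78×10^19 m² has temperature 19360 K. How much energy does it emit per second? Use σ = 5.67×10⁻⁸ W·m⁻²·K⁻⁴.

P = σAT⁴ = 5.67×10⁻⁸ × 6.78×10^19 × (19360)⁴ = 5.67×10⁻⁸ × 6.78×10^19 × 1.40×10^17.
P = 5.40×10^29 W.

P ≈ 5.40×10^29 W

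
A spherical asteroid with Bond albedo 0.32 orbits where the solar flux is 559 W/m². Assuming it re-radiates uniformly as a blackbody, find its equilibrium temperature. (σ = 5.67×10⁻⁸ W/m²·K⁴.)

T ≈ 202 K

Power absorbed = (1−a)S·πR²; power emitted = 4πR²σT⁴. Equating and cancelling πR²:
T = ((1−a)S / 4σ)^(1/4) = (380 / (4 × 5.67×10⁻⁸))^(1/4) = (1.68×10^9)^(1/4).
T = 202 K.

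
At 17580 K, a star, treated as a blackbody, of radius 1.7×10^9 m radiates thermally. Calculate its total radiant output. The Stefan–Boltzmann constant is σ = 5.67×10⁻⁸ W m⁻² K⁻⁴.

A = 4πr² = 4π × (1.7×10^9)² = 3.63×10^19 m².
P = σAT⁴ = 5.67×10⁻⁸ × 3.63×10^19 × (17580)⁴ = 5.67×10⁻⁸ × 3.63×10^19 × 9.55×10^16.
P = 1.97×10^29 W.

P ≈ 1.97×10^29 W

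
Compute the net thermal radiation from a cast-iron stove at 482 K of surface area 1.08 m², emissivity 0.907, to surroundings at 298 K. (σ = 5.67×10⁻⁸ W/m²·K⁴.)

Q ≈ 2560 W

Q = εσA(T⁴ − T_s⁴). T⁴ − T_s⁴ = (482)⁴ − (298)⁴ = 5.40×10^10 − 7.89×10^9 = 4.61×10^10 K⁴.
Q = 0.907 × 5.67×10⁻⁸ × 1.08 × 4.61×10^10 = 2560 W.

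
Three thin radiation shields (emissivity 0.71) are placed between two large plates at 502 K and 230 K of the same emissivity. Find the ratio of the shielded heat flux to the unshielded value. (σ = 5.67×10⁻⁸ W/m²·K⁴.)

With N identical shields there are N+1 = 4 gaps in series, each with the same radiative resistance, so the flux falls to 1/(N+1) of its unshielded value.

ratio ≈ 0.250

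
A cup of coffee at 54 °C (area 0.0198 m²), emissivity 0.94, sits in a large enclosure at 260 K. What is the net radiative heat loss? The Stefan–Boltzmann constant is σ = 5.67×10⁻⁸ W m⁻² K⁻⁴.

Q ≈ 7.24 W

Convert: 54 °C = 327 K.
Q = εσA(T⁴ − T_s⁴). T⁴ − T_s⁴ = (327)⁴ − (260)⁴ = 1.14×10^10 − 4.57×10^9 = 6.86×10^9 K⁴.
Q = 0.94 × 5.67×10⁻⁸ × 0.0198 × 6.86×10^9 = 7.24 W.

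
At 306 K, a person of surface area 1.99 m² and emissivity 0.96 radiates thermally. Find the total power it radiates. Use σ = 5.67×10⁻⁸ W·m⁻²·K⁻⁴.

P = εσAT⁴ = 0.96 × 5.67×10⁻⁸ × 1.99 × (306)⁴ = 0.96 × 5.67×10⁻⁸ × 1.99 × 8.77×10^9.
P = 950 W.

P ≈ 950 W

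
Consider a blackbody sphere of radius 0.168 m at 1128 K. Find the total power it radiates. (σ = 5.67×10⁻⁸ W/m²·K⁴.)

A = 4πr² = 4π × (0.168)² = 0.355 m².
P = σAT⁴ = 5.67×10⁻⁸ × 0.355 × (1128)⁴ = 5.67×10⁻⁸ × 0.355 × 1.62×10^12.
P = 32600 W.

P ≈ 32600 W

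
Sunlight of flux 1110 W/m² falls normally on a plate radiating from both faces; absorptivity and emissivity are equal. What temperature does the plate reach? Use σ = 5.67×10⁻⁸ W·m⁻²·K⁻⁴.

T ≈ 315 K

Absorbed flux αS = emitted flux 2εσT⁴ per unit area; with α = ε this gives T = (S/2σ)^(1/4).
T = (1110 / (2 × 5.67×10⁻⁸))^(1/4) = (9.79×10^9)^(1/4).
T = 315 K.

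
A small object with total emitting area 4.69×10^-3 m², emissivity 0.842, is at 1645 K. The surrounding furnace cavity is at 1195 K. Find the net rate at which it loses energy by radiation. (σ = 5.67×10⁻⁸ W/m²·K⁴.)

Q ≈ 1180 W

Q = εσA(T⁴ − T_s⁴). T⁴ − T_s⁴ = (1645)⁴ − (1195)⁴ = 7.32×10^12 − 2.04×10^12 = 5.28×10^12 K⁴.
Q = 0.842 × 5.67×10⁻⁸ × 4.69×10^-3 × 5.28×10^12 = 1180 W.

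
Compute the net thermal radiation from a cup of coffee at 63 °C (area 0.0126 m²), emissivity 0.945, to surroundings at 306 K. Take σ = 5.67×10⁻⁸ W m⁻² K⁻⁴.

Convert: 63 °C = 336 K.
Q = εσA(T⁴ − T_s⁴). T⁴ − T_s⁴ = (336)⁴ − (306)⁴ = 1.27×10^10 − 8.77×10^9 = 3.98×10^9 K⁴.
Q = 0.945 × 5.67×10⁻⁸ × 0.0126 × 3.98×10^9 = 2.69 W.

Q ≈ 2.69 W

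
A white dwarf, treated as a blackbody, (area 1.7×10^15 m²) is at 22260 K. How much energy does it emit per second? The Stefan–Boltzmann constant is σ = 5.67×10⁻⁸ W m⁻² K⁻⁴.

P ≈ 2.37×10^25 W

P = σAT⁴ = 5.67×10⁻⁸ × 1.70×10^15 × (22260)⁴ = 5.67×10⁻⁸ × 1.70×10^15 × 2.46×10^17.
P = 2.37×10^25 W.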